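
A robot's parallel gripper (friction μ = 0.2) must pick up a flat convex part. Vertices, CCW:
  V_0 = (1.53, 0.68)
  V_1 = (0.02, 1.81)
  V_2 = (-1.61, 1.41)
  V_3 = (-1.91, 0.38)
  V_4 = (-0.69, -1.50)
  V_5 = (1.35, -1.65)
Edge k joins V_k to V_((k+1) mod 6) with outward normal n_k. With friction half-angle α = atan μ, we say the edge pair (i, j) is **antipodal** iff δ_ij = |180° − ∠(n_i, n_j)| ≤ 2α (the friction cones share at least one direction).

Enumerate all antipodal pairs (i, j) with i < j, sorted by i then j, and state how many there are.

α = atan 0.2 = 11.31°;  2α = 22.62°
n_0 = (+0.5992, +0.8006)
n_1 = (-0.2383, +0.9712)
n_2 = (-0.9601, +0.2796)
n_3 = (-0.8389, -0.5444)
n_4 = (-0.0733, -0.9973)
n_5 = (+0.9970, -0.0770)
  (0,1): δ = 129.40°  ·
  (0,2): δ = 69.43°  ·
  (0,3): δ = 20.21°  ✓
  (0,4): δ = 32.60°  ·
  (0,5): δ = 122.39°  ·
  (1,2): δ = 120.03°  ·
  (1,3): δ = 70.81°  ·
  (1,4): δ = 17.99°  ✓
  (1,5): δ = 71.79°  ·
  (2,3): δ = 130.78°  ·
  (2,4): δ = 77.97°  ·
  (2,5): δ = 11.82°  ✓
  (3,4): δ = 127.19°  ·
  (3,5): δ = 37.40°  ·
  (4,5): δ = 90.21°  ·
antipodal pairs: 3

count = 3; pairs: (0,3), (1,4), (2,5)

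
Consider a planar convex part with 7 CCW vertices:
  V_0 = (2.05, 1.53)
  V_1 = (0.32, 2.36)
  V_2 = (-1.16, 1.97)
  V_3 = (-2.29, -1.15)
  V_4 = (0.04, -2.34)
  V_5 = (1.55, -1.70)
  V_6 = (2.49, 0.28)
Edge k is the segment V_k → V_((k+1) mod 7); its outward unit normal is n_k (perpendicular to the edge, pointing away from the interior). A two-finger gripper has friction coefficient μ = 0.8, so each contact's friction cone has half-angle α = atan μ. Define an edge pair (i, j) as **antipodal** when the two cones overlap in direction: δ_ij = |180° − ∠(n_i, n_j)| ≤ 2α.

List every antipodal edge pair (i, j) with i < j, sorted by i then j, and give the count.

α = atan 0.8 = 38.66°;  2α = 77.32°
n_0 = (+0.4326, +0.9016)
n_1 = (-0.2548, +0.9670)
n_2 = (-0.9402, +0.3405)
n_3 = (-0.4548, -0.8906)
n_4 = (+0.3902, -0.9207)
n_5 = (+0.9034, -0.4289)
n_6 = (+0.9433, +0.3320)
  (0,1): δ = 139.61°  ·
  (0,2): δ = 84.28°  ·
  (0,3): δ = 1.42°  ✓
  (0,4): δ = 48.60°  ✓
  (0,5): δ = 90.23°  ·
  (0,6): δ = 135.02°  ·
  (1,2): δ = 124.67°  ·
  (1,3): δ = 41.82°  ✓
  (1,4): δ = 8.21°  ✓
  (1,5): δ = 49.84°  ✓
  (1,6): δ = 94.63°  ·
  (2,3): δ = 97.15°  ·
  (2,4): δ = 47.12°  ✓
  (2,5): δ = 5.49°  ✓
  (2,6): δ = 39.30°  ✓
  (3,4): δ = 129.98°  ·
  (3,5): δ = 88.34°  ·
  (3,6): δ = 43.55°  ✓
  (4,5): δ = 138.37°  ·
  (4,6): δ = 93.58°  ·
  (5,6): δ = 135.21°  ·
antipodal pairs: 9

count = 9; pairs: (0,3), (0,4), (1,3), (1,4), (1,5), (2,4), (2,5), (2,6), (3,6)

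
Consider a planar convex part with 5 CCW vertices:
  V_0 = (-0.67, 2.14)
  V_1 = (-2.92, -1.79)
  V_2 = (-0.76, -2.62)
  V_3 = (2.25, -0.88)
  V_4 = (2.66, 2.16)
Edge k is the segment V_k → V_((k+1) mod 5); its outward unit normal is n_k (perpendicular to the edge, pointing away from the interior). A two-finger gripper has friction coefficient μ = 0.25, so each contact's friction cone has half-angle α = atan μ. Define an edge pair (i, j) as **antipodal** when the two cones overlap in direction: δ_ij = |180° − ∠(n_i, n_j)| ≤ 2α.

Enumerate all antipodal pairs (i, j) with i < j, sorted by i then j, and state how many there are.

α = atan 0.25 = 14.04°;  2α = 28.07°
n_0 = (-0.8678, +0.4969)
n_1 = (-0.3587, -0.9335)
n_2 = (+0.5005, -0.8658)
n_3 = (+0.9910, -0.1337)
n_4 = (-0.0060, +1.0000)
  (0,1): δ = 81.23°  ·
  (0,2): δ = 30.18°  ·
  (0,3): δ = 22.11°  ✓
  (0,4): δ = 120.14°  ·
  (1,2): δ = 128.95°  ·
  (1,3): δ = 76.66°  ·
  (1,4): δ = 21.36°  ✓
  (2,3): δ = 127.71°  ·
  (2,4): δ = 29.69°  ·
  (3,4): δ = 81.97°  ·
antipodal pairs: 2

count = 2; pairs: (0,3), (1,4)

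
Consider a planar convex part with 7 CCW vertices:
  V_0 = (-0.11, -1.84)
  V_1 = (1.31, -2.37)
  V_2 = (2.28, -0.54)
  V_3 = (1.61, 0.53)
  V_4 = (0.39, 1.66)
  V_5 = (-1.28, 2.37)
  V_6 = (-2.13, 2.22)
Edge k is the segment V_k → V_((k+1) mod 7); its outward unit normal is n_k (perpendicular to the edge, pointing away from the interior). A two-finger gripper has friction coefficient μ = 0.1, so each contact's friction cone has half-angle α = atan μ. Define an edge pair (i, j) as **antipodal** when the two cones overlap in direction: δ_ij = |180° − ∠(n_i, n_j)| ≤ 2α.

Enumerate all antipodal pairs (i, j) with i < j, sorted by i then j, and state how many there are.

count = 2; pairs: (0,4), (2,6)

α = atan 0.1 = 5.71°;  2α = 11.42°
n_0 = (-0.3497, -0.9369)
n_1 = (+0.8836, -0.4683)
n_2 = (+0.8476, +0.5307)
n_3 = (+0.6795, +0.7336)
n_4 = (+0.3913, +0.9203)
n_5 = (-0.1738, +0.9848)
n_6 = (-0.8953, -0.4454)
  (0,1): δ = 97.46°  ·
  (0,2): δ = 37.48°  ·
  (0,3): δ = 22.34°  ·
  (0,4): δ = 2.57°  ✓
  (0,5): δ = 30.48°  ·
  (0,6): δ = 136.92°  ·
  (1,2): δ = 120.02°  ·
  (1,3): δ = 104.88°  ·
  (1,4): δ = 85.11°  ·
  (1,5): δ = 52.07°  ·
  (1,6): δ = 54.38°  ·
  (2,3): δ = 164.86°  ·
  (2,4): δ = 145.09°  ·
  (2,5): δ = 112.05°  ·
  (2,6): δ = 5.60°  ✓
  (3,4): δ = 160.23°  ·
  (3,5): δ = 127.19°  ·
  (3,6): δ = 20.74°  ·
  (4,5): δ = 146.96°  ·
  (4,6): δ = 40.52°  ·
  (5,6): δ = 73.56°  ·
antipodal pairs: 2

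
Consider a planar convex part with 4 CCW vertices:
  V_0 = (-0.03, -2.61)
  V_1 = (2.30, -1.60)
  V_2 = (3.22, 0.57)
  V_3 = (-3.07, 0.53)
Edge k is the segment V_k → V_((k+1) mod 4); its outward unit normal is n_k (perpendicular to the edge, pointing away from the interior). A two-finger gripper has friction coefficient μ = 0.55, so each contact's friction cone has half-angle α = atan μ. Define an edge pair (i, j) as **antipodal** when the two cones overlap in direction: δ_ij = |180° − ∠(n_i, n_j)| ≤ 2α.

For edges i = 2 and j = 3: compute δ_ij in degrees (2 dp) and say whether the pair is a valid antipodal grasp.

α = atan 0.55 = 28.81°;  2α = 57.62°
edge 2: e_2 = (-6.29, -0.04);  n_2 = (-0.0064, +1.0000)
edge 3: e_3 = (+3.04, -3.14);  n_3 = (-0.7185, -0.6956)
∠(n_2, n_3) = 133.71°
δ = |180° − 133.71°| = 46.29°
46.29° ≤ 2α = 57.62°  →  valid

δ = 46.29°, valid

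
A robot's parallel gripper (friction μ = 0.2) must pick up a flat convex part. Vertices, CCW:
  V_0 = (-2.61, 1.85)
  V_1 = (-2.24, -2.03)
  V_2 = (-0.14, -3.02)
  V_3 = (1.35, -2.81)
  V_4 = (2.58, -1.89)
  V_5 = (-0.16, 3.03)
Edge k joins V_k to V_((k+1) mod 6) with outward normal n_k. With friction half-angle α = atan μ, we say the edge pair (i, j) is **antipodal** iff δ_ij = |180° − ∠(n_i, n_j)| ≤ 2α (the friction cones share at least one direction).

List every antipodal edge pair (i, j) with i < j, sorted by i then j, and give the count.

α = atan 0.2 = 11.31°;  2α = 22.62°
n_0 = (-0.9955, -0.0949)
n_1 = (-0.4264, -0.9045)
n_2 = (+0.1396, -0.9902)
n_3 = (+0.5990, -0.8008)
n_4 = (+0.8737, +0.4865)
n_5 = (-0.4339, +0.9009)
  (0,1): δ = 120.69°  ·
  (0,2): δ = 87.42°  ·
  (0,3): δ = 58.65°  ·
  (0,4): δ = 23.67°  ·
  (0,5): δ = 110.27°  ·
  (1,2): δ = 146.74°  ·
  (1,3): δ = 117.96°  ·
  (1,4): δ = 35.65°  ·
  (1,5): δ = 50.96°  ·
  (2,3): δ = 151.23°  ·
  (2,4): δ = 68.91°  ·
  (2,5): δ = 17.69°  ✓
  (3,4): δ = 97.68°  ·
  (3,5): δ = 11.08°  ✓
  (4,5): δ = 93.40°  ·
antipodal pairs: 2

count = 2; pairs: (2,5), (3,5)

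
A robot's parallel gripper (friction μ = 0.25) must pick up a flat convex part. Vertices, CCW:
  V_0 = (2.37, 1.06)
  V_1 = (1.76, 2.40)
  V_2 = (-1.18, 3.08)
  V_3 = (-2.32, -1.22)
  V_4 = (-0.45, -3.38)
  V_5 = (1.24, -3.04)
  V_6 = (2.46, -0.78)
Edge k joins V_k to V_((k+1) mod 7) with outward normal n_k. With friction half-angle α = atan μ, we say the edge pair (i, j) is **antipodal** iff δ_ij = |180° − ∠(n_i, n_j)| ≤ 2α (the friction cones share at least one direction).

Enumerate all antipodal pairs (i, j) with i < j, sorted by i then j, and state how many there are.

count = 4; pairs: (0,3), (1,4), (2,5), (2,6)

α = atan 0.25 = 14.04°;  2α = 28.07°
n_0 = (+0.9101, +0.4143)
n_1 = (+0.2253, +0.9743)
n_2 = (-0.9666, +0.2563)
n_3 = (-0.7560, -0.6545)
n_4 = (+0.1972, -0.9804)
n_5 = (+0.8800, -0.4750)
n_6 = (+0.9988, +0.0489)
  (0,1): δ = 127.50°  ·
  (0,2): δ = 39.32°  ·
  (0,3): δ = 16.41°  ✓
  (0,4): δ = 76.90°  ·
  (0,5): δ = 127.16°  ·
  (0,6): δ = 158.32°  ·
  (1,2): δ = 91.83°  ·
  (1,3): δ = 36.09°  ·
  (1,4): δ = 24.40°  ✓
  (1,5): δ = 74.66°  ·
  (1,6): δ = 105.82°  ·
  (2,3): δ = 124.27°  ·
  (2,4): δ = 63.78°  ·
  (2,5): δ = 13.51°  ✓
  (2,6): δ = 17.65°  ✓
  (3,4): δ = 119.51°  ·
  (3,5): δ = 69.25°  ·
  (3,6): δ = 38.08°  ·
  (4,5): δ = 129.74°  ·
  (4,6): δ = 98.57°  ·
  (5,6): δ = 148.84°  ·
antipodal pairs: 4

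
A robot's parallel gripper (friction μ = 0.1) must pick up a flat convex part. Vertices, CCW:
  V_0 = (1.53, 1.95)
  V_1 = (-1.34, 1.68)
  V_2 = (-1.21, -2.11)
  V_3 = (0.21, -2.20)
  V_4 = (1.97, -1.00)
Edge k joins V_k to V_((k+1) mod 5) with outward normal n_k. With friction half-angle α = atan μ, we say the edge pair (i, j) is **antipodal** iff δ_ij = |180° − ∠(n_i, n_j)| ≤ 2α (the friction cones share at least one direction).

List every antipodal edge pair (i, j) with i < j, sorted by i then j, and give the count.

count = 2; pairs: (0,2), (1,4)

α = atan 0.1 = 5.71°;  2α = 11.42°
n_0 = (-0.0937, +0.9956)
n_1 = (-0.9994, -0.0343)
n_2 = (-0.0633, -0.9980)
n_3 = (+0.5633, -0.8262)
n_4 = (+0.9891, +0.1475)
  (0,1): δ = 93.41°  ·
  (0,2): δ = 9.00°  ✓
  (0,3): δ = 28.91°  ·
  (0,4): δ = 93.11°  ·
  (1,2): δ = 95.59°  ·
  (1,3): δ = 57.68°  ·
  (1,4): δ = 6.52°  ✓
  (2,3): δ = 142.09°  ·
  (2,4): δ = 77.89°  ·
  (3,4): δ = 115.80°  ·
antipodal pairs: 2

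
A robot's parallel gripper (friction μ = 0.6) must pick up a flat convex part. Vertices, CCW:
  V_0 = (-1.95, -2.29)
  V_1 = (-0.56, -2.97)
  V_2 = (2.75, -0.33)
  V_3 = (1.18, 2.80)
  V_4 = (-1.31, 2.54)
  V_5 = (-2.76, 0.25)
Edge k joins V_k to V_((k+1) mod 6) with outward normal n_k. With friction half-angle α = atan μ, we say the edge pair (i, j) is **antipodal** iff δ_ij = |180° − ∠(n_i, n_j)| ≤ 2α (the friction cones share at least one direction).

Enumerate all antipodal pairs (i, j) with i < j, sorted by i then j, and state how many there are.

count = 6; pairs: (0,2), (0,3), (1,3), (1,4), (2,4), (2,5)

α = atan 0.6 = 30.96°;  2α = 61.93°
n_0 = (-0.4394, -0.8983)
n_1 = (+0.6235, -0.7818)
n_2 = (+0.8939, +0.4484)
n_3 = (-0.1039, +0.9946)
n_4 = (-0.8449, +0.5350)
n_5 = (-0.9527, -0.3038)
  (0,1): δ = 115.36°  ·
  (0,2): δ = 37.29°  ✓
  (0,3): δ = 32.03°  ✓
  (0,4): δ = 83.73°  ·
  (0,5): δ = 133.76°  ·
  (1,2): δ = 101.94°  ·
  (1,3): δ = 32.61°  ✓
  (1,4): δ = 19.08°  ✓
  (1,5): δ = 69.11°  ·
  (2,3): δ = 110.68°  ·
  (2,4): δ = 58.98°  ✓
  (2,5): δ = 8.95°  ✓
  (3,4): δ = 128.30°  ·
  (3,5): δ = 78.27°  ·
  (4,5): δ = 129.97°  ·
antipodal pairs: 6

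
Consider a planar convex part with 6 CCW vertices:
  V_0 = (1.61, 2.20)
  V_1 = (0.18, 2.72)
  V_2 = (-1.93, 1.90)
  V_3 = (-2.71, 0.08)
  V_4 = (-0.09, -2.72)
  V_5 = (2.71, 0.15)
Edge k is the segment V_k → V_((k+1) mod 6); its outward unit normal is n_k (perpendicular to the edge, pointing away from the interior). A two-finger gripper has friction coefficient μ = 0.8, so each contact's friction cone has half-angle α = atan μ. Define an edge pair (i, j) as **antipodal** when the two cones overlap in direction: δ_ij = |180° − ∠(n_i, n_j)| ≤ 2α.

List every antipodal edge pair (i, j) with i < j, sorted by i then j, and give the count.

count = 7; pairs: (0,3), (0,4), (1,3), (1,4), (2,4), (2,5), (3,5)

α = atan 0.8 = 38.66°;  2α = 77.32°
n_0 = (+0.3417, +0.9398)
n_1 = (-0.3622, +0.9321)
n_2 = (-0.9191, +0.3939)
n_3 = (-0.7302, -0.6832)
n_4 = (+0.7158, -0.6983)
n_5 = (+0.8812, +0.4728)
  (0,1): δ = 138.78°  ·
  (0,2): δ = 93.22°  ·
  (0,3): δ = 26.92°  ✓
  (0,4): δ = 65.69°  ✓
  (0,5): δ = 138.20°  ·
  (1,2): δ = 134.44°  ·
  (1,3): δ = 68.14°  ✓
  (1,4): δ = 24.47°  ✓
  (1,5): δ = 96.98°  ·
  (2,3): δ = 113.70°  ·
  (2,4): δ = 21.09°  ✓
  (2,5): δ = 51.42°  ✓
  (3,4): δ = 87.39°  ·
  (3,5): δ = 14.88°  ✓
  (4,5): δ = 107.49°  ·
antipodal pairs: 7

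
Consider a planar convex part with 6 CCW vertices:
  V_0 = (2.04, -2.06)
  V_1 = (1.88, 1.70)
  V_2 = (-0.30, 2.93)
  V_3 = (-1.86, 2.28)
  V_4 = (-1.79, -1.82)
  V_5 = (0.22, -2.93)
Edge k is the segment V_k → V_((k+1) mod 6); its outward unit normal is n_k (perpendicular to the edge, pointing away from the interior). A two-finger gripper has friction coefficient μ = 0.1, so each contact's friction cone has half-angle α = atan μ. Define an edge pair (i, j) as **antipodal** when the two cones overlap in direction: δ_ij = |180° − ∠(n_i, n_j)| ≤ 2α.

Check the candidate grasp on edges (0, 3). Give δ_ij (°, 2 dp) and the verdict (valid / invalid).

α = atan 0.1 = 5.71°;  2α = 11.42°
edge 0: e_0 = (-0.16, +3.76);  n_0 = (+0.9991, +0.0425)
edge 3: e_3 = (+0.07, -4.10);  n_3 = (-0.9999, -0.0171)
∠(n_0, n_3) = 178.54°
δ = |180° − 178.54°| = 1.46°
1.46° ≤ 2α = 11.42°  →  valid

δ = 1.46°, valid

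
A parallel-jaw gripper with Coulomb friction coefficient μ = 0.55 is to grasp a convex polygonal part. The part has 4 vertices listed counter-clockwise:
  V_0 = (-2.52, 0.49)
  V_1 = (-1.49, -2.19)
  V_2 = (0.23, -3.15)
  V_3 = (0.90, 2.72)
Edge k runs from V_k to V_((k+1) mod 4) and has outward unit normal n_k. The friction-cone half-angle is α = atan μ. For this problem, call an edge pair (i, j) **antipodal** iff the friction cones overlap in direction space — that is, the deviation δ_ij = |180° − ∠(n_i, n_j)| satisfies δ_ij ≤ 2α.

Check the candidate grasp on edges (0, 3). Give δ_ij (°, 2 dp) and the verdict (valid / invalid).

δ = 102.08°, invalid

α = atan 0.55 = 28.81°;  2α = 57.62°
edge 0: e_0 = (+1.03, -2.68);  n_0 = (-0.9334, -0.3587)
edge 3: e_3 = (-3.42, -2.23);  n_3 = (-0.5462, +0.8377)
∠(n_0, n_3) = 77.92°
δ = |180° − 77.92°| = 102.08°
102.08° > 2α = 57.62°  →  invalid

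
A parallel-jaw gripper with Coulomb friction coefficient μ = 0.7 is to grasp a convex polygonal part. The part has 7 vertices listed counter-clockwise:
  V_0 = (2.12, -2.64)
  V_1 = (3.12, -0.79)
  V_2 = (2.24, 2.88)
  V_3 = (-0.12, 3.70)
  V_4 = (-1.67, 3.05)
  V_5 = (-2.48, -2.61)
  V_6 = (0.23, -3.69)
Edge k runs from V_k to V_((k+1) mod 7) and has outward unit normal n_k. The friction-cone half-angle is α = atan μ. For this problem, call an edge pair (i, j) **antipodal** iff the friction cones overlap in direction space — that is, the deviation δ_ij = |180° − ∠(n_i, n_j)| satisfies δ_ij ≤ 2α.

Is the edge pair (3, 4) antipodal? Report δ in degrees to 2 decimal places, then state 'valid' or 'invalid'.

δ = 120.90°, invalid

α = atan 0.7 = 34.99°;  2α = 69.98°
edge 3: e_3 = (-1.55, -0.65);  n_3 = (-0.3867, +0.9222)
edge 4: e_4 = (-0.81, -5.66);  n_4 = (-0.9899, +0.1417)
∠(n_3, n_4) = 59.10°
δ = |180° − 59.10°| = 120.90°
120.90° > 2α = 69.98°  →  invalid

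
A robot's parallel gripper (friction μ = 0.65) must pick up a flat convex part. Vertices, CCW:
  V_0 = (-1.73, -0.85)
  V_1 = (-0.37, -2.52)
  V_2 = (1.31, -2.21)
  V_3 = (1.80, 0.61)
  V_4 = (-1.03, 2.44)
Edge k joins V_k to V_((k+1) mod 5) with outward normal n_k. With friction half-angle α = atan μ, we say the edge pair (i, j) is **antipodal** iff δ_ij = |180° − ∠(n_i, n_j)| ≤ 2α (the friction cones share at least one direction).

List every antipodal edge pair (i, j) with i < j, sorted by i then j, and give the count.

count = 4; pairs: (0,2), (0,3), (1,3), (2,4)

α = atan 0.65 = 33.02°;  2α = 66.05°
n_0 = (-0.7754, -0.6315)
n_1 = (+0.1815, -0.9834)
n_2 = (+0.9852, -0.1712)
n_3 = (+0.5430, +0.8397)
n_4 = (-0.9781, +0.2081)
  (0,1): δ = 118.70°  ·
  (0,2): δ = 49.02°  ✓
  (0,3): δ = 17.95°  ✓
  (0,4): δ = 128.83°  ·
  (1,2): δ = 110.31°  ·
  (1,3): δ = 43.34°  ✓
  (1,4): δ = 67.53°  ·
  (2,3): δ = 113.03°  ·
  (2,4): δ = 2.15°  ✓
  (3,4): δ = 69.12°  ·
antipodal pairs: 4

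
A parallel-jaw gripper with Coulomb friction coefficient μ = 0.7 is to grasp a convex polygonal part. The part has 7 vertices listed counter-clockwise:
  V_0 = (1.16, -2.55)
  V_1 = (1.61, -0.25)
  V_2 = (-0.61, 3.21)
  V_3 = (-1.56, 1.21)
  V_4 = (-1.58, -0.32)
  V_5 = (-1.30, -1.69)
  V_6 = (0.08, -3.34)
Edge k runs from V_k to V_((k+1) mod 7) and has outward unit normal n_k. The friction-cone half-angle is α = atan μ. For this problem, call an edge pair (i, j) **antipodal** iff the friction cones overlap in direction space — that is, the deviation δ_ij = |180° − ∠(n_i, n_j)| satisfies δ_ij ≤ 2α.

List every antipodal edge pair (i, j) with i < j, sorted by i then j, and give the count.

α = atan 0.7 = 34.99°;  2α = 69.98°
n_0 = (+0.9814, -0.1920)
n_1 = (+0.8417, +0.5400)
n_2 = (-0.9033, +0.4291)
n_3 = (-0.9999, +0.0131)
n_4 = (-0.9797, -0.2002)
n_5 = (-0.7671, -0.6416)
n_6 = (+0.5904, -0.8071)
  (0,1): δ = 136.24°  ·
  (0,2): δ = 14.34°  ✓
  (0,3): δ = 10.32°  ✓
  (0,4): δ = 22.62°  ✓
  (0,5): δ = 50.98°  ✓
  (0,6): δ = 137.25°  ·
  (1,2): δ = 58.09°  ✓
  (1,3): δ = 33.43°  ✓
  (1,4): δ = 21.13°  ✓
  (1,5): δ = 7.22°  ✓
  (1,6): δ = 93.50°  ·
  (2,3): δ = 155.34°  ·
  (2,4): δ = 143.04°  ·
  (2,5): δ = 114.68°  ·
  (2,6): δ = 28.41°  ✓
  (3,4): δ = 167.70°  ·
  (3,5): δ = 139.34°  ·
  (3,6): δ = 53.07°  ✓
  (4,5): δ = 151.64°  ·
  (4,6): δ = 65.37°  ✓
  (5,6): δ = 93.72°  ·
antipodal pairs: 11

count = 11; pairs: (0,2), (0,3), (0,4), (0,5), (1,2), (1,3), (1,4), (1,5), (2,6), (3,6), (4,6)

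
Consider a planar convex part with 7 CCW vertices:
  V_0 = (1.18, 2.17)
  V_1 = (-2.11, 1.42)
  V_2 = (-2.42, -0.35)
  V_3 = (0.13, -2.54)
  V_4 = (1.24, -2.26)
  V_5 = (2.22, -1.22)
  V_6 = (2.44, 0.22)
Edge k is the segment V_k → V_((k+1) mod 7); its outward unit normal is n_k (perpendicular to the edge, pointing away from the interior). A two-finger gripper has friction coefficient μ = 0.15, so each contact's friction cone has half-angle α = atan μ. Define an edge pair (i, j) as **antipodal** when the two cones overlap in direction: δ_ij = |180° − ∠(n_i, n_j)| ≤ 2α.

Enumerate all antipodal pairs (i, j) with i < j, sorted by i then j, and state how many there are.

α = atan 0.15 = 8.53°;  2α = 17.06°
n_0 = (-0.2223, +0.9750)
n_1 = (-0.9850, +0.1725)
n_2 = (-0.6515, -0.7586)
n_3 = (+0.2446, -0.9696)
n_4 = (+0.7278, -0.6858)
n_5 = (+0.9885, -0.1510)
n_6 = (+0.8399, +0.5427)
  (0,1): δ = 112.78°  ·
  (0,2): δ = 53.50°  ·
  (0,3): δ = 1.32°  ✓
  (0,4): δ = 33.86°  ·
  (0,5): δ = 68.47°  ·
  (0,6): δ = 110.03°  ·
  (1,2): δ = 120.72°  ·
  (1,3): δ = 65.91°  ·
  (1,4): δ = 33.36°  ·
  (1,5): δ = 1.25°  ✓
  (1,6): δ = 42.80°  ·
  (2,3): δ = 125.19°  ·
  (2,4): δ = 92.64°  ·
  (2,5): δ = 58.03°  ·
  (2,6): δ = 16.47°  ✓
  (3,4): δ = 147.46°  ·
  (3,5): δ = 112.84°  ·
  (3,6): δ = 71.29°  ·
  (4,5): δ = 145.39°  ·
  (4,6): δ = 103.83°  ·
  (5,6): δ = 138.44°  ·
antipodal pairs: 3

count = 3; pairs: (0,3), (1,5), (2,6)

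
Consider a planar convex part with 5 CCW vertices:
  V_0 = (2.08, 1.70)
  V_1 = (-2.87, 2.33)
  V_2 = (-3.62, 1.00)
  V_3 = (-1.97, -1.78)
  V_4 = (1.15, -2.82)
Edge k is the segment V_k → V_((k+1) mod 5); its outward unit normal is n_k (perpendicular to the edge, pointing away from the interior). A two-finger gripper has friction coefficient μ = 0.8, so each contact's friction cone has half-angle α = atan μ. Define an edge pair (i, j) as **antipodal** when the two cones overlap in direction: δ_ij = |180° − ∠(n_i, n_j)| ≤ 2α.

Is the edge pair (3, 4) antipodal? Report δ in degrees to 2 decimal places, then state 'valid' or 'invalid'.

δ = 83.19°, invalid

α = atan 0.8 = 38.66°;  2α = 77.32°
edge 3: e_3 = (+3.12, -1.04);  n_3 = (-0.3162, -0.9487)
edge 4: e_4 = (+0.93, +4.52);  n_4 = (+0.9795, -0.2015)
∠(n_3, n_4) = 96.81°
δ = |180° − 96.81°| = 83.19°
83.19° > 2α = 77.32°  →  invalid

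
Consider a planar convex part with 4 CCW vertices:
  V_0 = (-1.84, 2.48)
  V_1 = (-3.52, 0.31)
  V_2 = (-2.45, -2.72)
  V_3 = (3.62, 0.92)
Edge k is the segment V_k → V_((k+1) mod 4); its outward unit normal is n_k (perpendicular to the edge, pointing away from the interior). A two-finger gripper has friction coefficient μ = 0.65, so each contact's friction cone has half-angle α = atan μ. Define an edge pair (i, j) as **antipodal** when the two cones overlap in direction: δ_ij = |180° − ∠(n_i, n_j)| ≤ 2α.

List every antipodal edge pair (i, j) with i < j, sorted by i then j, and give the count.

count = 3; pairs: (0,2), (1,3), (2,3)

α = atan 0.65 = 33.02°;  2α = 66.05°
n_0 = (-0.7907, +0.6122)
n_1 = (-0.9429, -0.3330)
n_2 = (+0.5143, -0.8576)
n_3 = (+0.2747, +0.9615)
  (0,1): δ = 122.80°  ·
  (0,2): δ = 21.30°  ✓
  (0,3): δ = 111.80°  ·
  (1,2): δ = 78.50°  ·
  (1,3): δ = 54.60°  ✓
  (2,3): δ = 46.90°  ✓
antipodal pairs: 3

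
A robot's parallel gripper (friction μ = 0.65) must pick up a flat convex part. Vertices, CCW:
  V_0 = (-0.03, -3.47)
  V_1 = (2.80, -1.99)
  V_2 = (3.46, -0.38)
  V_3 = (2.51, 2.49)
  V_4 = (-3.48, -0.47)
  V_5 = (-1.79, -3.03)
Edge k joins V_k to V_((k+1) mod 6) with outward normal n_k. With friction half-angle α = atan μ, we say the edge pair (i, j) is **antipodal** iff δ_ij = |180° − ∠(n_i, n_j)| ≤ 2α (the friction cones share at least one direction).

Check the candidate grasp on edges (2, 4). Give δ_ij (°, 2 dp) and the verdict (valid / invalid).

α = atan 0.65 = 33.02°;  2α = 66.05°
edge 2: e_2 = (-0.95, +2.87);  n_2 = (+0.9493, +0.3142)
edge 4: e_4 = (+1.69, -2.56);  n_4 = (-0.8345, -0.5509)
∠(n_2, n_4) = 164.88°
δ = |180° − 164.88°| = 15.12°
15.12° ≤ 2α = 66.05°  →  valid

δ = 15.12°, valid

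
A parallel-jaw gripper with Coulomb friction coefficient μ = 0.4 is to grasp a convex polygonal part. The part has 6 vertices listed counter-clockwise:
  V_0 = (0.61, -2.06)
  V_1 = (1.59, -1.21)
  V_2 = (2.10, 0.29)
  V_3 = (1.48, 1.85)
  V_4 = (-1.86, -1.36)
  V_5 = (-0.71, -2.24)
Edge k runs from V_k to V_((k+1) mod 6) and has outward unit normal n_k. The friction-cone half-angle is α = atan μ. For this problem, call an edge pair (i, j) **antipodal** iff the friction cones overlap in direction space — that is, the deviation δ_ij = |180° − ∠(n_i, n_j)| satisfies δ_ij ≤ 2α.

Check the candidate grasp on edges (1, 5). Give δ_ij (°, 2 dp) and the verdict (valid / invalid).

α = atan 0.4 = 21.80°;  2α = 43.60°
edge 1: e_1 = (+0.51, +1.50);  n_1 = (+0.9468, -0.3219)
edge 5: e_5 = (+1.32, +0.18);  n_5 = (+0.1351, -0.9908)
∠(n_1, n_5) = 63.46°
δ = |180° − 63.46°| = 116.54°
116.54° > 2α = 43.60°  →  invalid

δ = 116.54°, invalid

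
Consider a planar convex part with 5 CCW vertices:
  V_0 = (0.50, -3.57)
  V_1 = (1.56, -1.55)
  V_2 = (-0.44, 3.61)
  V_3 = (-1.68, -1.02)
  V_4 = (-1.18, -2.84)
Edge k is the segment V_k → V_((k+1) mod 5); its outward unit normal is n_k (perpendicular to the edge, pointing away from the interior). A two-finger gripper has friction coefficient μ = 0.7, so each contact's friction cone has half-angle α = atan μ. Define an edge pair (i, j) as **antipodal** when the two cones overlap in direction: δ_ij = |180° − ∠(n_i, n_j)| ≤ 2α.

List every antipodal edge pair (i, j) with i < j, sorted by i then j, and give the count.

α = atan 0.7 = 34.99°;  2α = 69.98°
n_0 = (+0.8855, -0.4647)
n_1 = (+0.9324, +0.3614)
n_2 = (-0.9660, +0.2587)
n_3 = (-0.9643, -0.2649)
n_4 = (-0.3985, -0.9172)
  (0,1): δ = 131.13°  ·
  (0,2): δ = 12.70°  ✓
  (0,3): δ = 43.05°  ✓
  (0,4): δ = 94.20°  ·
  (1,2): δ = 36.18°  ✓
  (1,3): δ = 5.82°  ✓
  (1,4): δ = 45.33°  ✓
  (2,3): δ = 149.65°  ·
  (2,4): δ = 98.49°  ·
  (3,4): δ = 128.85°  ·
antipodal pairs: 5

count = 5; pairs: (0,2), (0,3), (1,2), (1,3), (1,4)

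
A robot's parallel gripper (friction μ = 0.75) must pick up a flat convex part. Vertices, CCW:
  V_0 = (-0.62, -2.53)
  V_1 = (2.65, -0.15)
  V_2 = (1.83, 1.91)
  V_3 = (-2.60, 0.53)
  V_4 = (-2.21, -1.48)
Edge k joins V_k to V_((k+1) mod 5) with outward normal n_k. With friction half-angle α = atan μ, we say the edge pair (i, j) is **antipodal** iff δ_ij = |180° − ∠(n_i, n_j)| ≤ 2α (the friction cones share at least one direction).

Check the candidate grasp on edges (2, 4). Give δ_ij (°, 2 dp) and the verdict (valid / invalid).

α = atan 0.75 = 36.87°;  2α = 73.74°
edge 2: e_2 = (-4.43, -1.38);  n_2 = (-0.2974, +0.9547)
edge 4: e_4 = (+1.59, -1.05);  n_4 = (-0.5511, -0.8345)
∠(n_2, n_4) = 129.26°
δ = |180° − 129.26°| = 50.74°
50.74° ≤ 2α = 73.74°  →  valid

δ = 50.74°, valid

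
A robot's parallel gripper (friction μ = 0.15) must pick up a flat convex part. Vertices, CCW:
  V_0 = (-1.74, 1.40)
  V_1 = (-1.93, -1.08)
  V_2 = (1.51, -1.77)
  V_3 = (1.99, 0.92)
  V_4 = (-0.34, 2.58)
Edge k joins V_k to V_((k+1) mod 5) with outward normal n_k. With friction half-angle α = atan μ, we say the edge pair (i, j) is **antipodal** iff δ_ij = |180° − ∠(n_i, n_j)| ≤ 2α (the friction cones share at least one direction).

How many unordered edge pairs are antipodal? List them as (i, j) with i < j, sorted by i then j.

α = atan 0.15 = 8.53°;  2α = 17.06°
n_0 = (-0.9971, +0.0764)
n_1 = (-0.1967, -0.9805)
n_2 = (+0.9845, -0.1757)
n_3 = (+0.5802, +0.8144)
n_4 = (-0.6445, +0.7646)
  (0,1): δ = 96.96°  ·
  (0,2): δ = 5.74°  ✓
  (0,3): δ = 58.91°  ·
  (0,4): δ = 134.51°  ·
  (1,2): δ = 88.78°  ·
  (1,3): δ = 24.13°  ·
  (1,4): δ = 51.47°  ·
  (2,3): δ = 115.35°  ·
  (2,4): δ = 39.76°  ·
  (3,4): δ = 104.41°  ·
antipodal pairs: 1

count = 1; pairs: (0,2)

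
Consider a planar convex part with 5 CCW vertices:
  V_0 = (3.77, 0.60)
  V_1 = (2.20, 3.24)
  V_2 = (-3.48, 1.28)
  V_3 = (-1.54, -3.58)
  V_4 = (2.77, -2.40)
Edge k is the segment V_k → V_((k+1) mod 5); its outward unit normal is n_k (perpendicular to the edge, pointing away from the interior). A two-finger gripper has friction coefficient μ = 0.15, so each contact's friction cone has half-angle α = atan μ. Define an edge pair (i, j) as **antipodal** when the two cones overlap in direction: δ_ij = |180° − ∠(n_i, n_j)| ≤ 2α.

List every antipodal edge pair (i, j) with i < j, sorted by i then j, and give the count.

α = atan 0.15 = 8.53°;  2α = 17.06°
n_0 = (+0.8595, +0.5111)
n_1 = (-0.3262, +0.9453)
n_2 = (-0.9287, -0.3707)
n_3 = (+0.2641, -0.9645)
n_4 = (+0.9487, -0.3162)
  (0,1): δ = 101.70°  ·
  (0,2): δ = 8.98°  ✓
  (0,3): δ = 74.57°  ·
  (0,4): δ = 130.83°  ·
  (1,2): δ = 87.28°  ·
  (1,3): δ = 3.73°  ✓
  (1,4): δ = 52.53°  ·
  (2,3): δ = 96.45°  ·
  (2,4): δ = 40.20°  ·
  (3,4): δ = 123.75°  ·
antipodal pairs: 2

count = 2; pairs: (0,2), (1,3)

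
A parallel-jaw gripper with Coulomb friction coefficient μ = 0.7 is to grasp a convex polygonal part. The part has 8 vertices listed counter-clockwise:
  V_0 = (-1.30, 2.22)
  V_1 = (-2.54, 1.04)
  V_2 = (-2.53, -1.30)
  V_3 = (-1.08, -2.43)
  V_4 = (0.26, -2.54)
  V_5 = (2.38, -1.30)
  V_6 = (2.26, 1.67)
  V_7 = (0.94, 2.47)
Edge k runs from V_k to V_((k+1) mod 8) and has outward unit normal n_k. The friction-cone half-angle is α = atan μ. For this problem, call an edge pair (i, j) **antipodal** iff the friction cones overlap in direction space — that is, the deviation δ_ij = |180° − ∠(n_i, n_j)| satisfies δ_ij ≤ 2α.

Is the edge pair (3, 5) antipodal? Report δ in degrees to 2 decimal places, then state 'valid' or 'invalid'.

δ = 82.99°, invalid

α = atan 0.7 = 34.99°;  2α = 69.98°
edge 3: e_3 = (+1.34, -0.11);  n_3 = (-0.0818, -0.9966)
edge 5: e_5 = (-0.12, +2.97);  n_5 = (+0.9992, +0.0404)
∠(n_3, n_5) = 97.01°
δ = |180° − 97.01°| = 82.99°
82.99° > 2α = 69.98°  →  invalid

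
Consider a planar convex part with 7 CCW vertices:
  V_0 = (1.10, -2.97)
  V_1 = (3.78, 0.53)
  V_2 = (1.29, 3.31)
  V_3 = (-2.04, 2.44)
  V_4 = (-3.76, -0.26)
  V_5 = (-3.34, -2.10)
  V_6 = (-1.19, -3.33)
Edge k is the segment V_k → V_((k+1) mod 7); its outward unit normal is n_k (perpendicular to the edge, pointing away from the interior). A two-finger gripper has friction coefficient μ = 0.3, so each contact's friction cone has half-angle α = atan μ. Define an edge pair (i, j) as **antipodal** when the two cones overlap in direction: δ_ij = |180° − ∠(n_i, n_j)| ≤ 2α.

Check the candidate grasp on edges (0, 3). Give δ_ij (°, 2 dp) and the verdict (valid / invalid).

δ = 4.94°, valid

α = atan 0.3 = 16.70°;  2α = 33.40°
edge 0: e_0 = (+2.68, +3.50);  n_0 = (+0.7940, -0.6080)
edge 3: e_3 = (-1.72, -2.70);  n_3 = (-0.8434, +0.5373)
∠(n_0, n_3) = 175.06°
δ = |180° − 175.06°| = 4.94°
4.94° ≤ 2α = 33.40°  →  valid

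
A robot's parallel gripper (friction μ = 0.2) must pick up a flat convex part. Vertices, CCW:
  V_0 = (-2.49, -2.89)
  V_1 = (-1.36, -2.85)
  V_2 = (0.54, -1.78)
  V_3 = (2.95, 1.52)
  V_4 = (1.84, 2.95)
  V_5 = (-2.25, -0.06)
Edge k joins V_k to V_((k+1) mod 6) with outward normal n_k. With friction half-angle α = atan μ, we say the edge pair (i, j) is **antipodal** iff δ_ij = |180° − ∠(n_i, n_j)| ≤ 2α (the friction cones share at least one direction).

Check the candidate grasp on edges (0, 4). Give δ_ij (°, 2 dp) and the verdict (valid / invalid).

α = atan 0.2 = 11.31°;  2α = 22.62°
edge 0: e_0 = (+1.13, +0.04);  n_0 = (+0.0354, -0.9994)
edge 4: e_4 = (-4.09, -3.01);  n_4 = (-0.5927, +0.8054)
∠(n_0, n_4) = 145.68°
δ = |180° − 145.68°| = 34.32°
34.32° > 2α = 22.62°  →  invalid

δ = 34.32°, invalid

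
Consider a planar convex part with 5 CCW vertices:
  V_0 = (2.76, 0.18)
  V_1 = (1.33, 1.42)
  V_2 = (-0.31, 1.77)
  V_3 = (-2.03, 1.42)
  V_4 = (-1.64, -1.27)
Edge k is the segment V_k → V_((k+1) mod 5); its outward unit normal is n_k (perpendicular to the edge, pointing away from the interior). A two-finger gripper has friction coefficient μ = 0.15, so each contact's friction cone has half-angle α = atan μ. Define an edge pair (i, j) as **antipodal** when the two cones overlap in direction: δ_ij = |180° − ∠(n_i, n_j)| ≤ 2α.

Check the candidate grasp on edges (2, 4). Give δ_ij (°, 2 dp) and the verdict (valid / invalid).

δ = 6.74°, valid

α = atan 0.15 = 8.53°;  2α = 17.06°
edge 2: e_2 = (-1.72, -0.35);  n_2 = (-0.1994, +0.9799)
edge 4: e_4 = (+4.40, +1.45);  n_4 = (+0.3130, -0.9498)
∠(n_2, n_4) = 173.26°
δ = |180° − 173.26°| = 6.74°
6.74° ≤ 2α = 17.06°  →  valid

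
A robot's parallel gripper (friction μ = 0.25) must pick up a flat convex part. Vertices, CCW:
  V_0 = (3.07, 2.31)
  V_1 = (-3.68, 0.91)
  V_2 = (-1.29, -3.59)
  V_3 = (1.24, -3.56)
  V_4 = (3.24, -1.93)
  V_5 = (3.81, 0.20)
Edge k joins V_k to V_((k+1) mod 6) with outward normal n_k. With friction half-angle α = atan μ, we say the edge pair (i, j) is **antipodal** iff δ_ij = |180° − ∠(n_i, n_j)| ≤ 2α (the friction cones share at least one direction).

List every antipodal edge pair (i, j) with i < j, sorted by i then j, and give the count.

count = 3; pairs: (0,2), (0,3), (1,5)

α = atan 0.25 = 14.04°;  2α = 28.07°
n_0 = (-0.2031, +0.9792)
n_1 = (-0.8832, -0.4691)
n_2 = (+0.0119, -0.9999)
n_3 = (+0.6318, -0.7752)
n_4 = (+0.9660, -0.2585)
n_5 = (+0.9436, +0.3309)
  (0,1): δ = 73.74°  ·
  (0,2): δ = 11.04°  ✓
  (0,3): δ = 27.46°  ✓
  (0,4): δ = 63.30°  ·
  (0,5): δ = 97.61°  ·
  (1,2): δ = 117.29°  ·
  (1,3): δ = 78.79°  ·
  (1,4): δ = 42.95°  ·
  (1,5): δ = 8.65°  ✓
  (2,3): δ = 141.50°  ·
  (2,4): δ = 105.66°  ·
  (2,5): δ = 71.35°  ·
  (3,4): δ = 144.16°  ·
  (3,5): δ = 109.85°  ·
  (4,5): δ = 145.69°  ·
antipodal pairs: 3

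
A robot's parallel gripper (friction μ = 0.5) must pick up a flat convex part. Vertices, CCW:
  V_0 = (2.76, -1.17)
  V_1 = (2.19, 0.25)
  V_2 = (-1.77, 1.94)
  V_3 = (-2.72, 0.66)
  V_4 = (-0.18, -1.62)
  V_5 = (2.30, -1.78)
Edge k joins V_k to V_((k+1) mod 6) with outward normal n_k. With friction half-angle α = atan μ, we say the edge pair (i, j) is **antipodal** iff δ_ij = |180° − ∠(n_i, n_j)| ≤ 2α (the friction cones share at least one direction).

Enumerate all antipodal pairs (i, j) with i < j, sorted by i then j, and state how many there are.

α = atan 0.5 = 26.57°;  2α = 53.13°
n_0 = (+0.9280, +0.3725)
n_1 = (+0.3925, +0.9197)
n_2 = (-0.8030, +0.5960)
n_3 = (-0.6680, -0.7442)
n_4 = (-0.0644, -0.9979)
n_5 = (+0.7984, -0.6021)
  (0,1): δ = 134.98°  ·
  (0,2): δ = 58.45°  ·
  (0,3): δ = 26.22°  ✓
  (0,4): δ = 64.44°  ·
  (0,5): δ = 121.11°  ·
  (1,2): δ = 103.47°  ·
  (1,3): δ = 18.80°  ✓
  (1,4): δ = 19.42°  ✓
  (1,5): δ = 76.09°  ·
  (2,3): δ = 95.33°  ·
  (2,4): δ = 57.11°  ·
  (2,5): δ = 0.44°  ✓
  (3,4): δ = 141.78°  ·
  (3,5): δ = 85.11°  ·
  (4,5): δ = 123.33°  ·
antipodal pairs: 4

count = 4; pairs: (0,3), (1,3), (1,4), (2,5)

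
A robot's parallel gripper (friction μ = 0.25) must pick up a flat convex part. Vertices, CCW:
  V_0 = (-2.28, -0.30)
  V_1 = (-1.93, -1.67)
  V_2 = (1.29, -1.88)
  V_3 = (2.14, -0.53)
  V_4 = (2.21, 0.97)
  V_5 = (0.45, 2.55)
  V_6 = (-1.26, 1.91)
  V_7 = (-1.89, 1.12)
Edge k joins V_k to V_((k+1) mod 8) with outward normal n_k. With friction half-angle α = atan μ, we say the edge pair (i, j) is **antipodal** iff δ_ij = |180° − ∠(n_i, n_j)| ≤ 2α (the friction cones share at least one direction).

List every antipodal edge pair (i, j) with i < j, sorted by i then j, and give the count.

count = 5; pairs: (0,3), (1,5), (2,6), (2,7), (3,7)

α = atan 0.25 = 14.04°;  2α = 28.07°
n_0 = (-0.9689, -0.2475)
n_1 = (-0.0651, -0.9979)
n_2 = (+0.8462, -0.5328)
n_3 = (+0.9989, -0.0466)
n_4 = (+0.6680, +0.7441)
n_5 = (-0.3505, +0.9366)
n_6 = (-0.7818, +0.6235)
n_7 = (-0.9643, +0.2648)
  (0,1): δ = 108.06°  ·
  (0,2): δ = 46.53°  ·
  (0,3): δ = 17.00°  ✓
  (0,4): δ = 33.75°  ·
  (0,5): δ = 96.19°  ·
  (0,6): δ = 127.10°  ·
  (0,7): δ = 150.31°  ·
  (1,2): δ = 118.46°  ·
  (1,3): δ = 88.94°  ·
  (1,4): δ = 38.18°  ·
  (1,5): δ = 24.25°  ✓
  (1,6): δ = 55.16°  ·
  (1,7): δ = 78.37°  ·
  (2,3): δ = 150.48°  ·
  (2,4): δ = 99.72°  ·
  (2,5): δ = 37.28°  ·
  (2,6): δ = 6.38°  ✓
  (2,7): δ = 16.84°  ✓
  (3,4): δ = 129.24°  ·
  (3,5): δ = 66.81°  ·
  (3,6): δ = 35.90°  ·
  (3,7): δ = 12.69°  ✓
  (4,5): δ = 117.57°  ·
  (4,6): δ = 86.66°  ·
  (4,7): δ = 63.44°  ·
  (5,6): δ = 149.09°  ·
  (5,7): δ = 125.88°  ·
  (6,7): δ = 156.79°  ·
antipodal pairs: 5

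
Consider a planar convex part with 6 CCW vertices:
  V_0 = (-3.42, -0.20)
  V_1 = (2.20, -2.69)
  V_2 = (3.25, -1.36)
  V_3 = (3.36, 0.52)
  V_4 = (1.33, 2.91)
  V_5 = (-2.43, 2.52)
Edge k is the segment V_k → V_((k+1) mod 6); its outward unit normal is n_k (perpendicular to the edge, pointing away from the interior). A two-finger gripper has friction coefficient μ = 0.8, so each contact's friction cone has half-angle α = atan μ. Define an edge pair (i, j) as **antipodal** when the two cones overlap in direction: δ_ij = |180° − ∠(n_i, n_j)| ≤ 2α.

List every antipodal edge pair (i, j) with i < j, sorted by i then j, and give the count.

count = 7; pairs: (0,2), (0,3), (0,4), (1,4), (1,5), (2,5), (3,5)

α = atan 0.8 = 38.66°;  2α = 77.32°
n_0 = (-0.4051, -0.9143)
n_1 = (+0.7849, -0.6196)
n_2 = (+0.9983, -0.0584)
n_3 = (+0.7622, +0.6474)
n_4 = (-0.1032, +0.9947)
n_5 = (-0.9397, +0.3420)
  (0,1): δ = 104.39°  ·
  (0,2): δ = 69.45°  ✓
  (0,3): δ = 25.76°  ✓
  (0,4): δ = 29.82°  ✓
  (0,5): δ = 93.90°  ·
  (1,2): δ = 145.06°  ·
  (1,3): δ = 101.37°  ·
  (1,4): δ = 45.79°  ✓
  (1,5): δ = 18.29°  ✓
  (2,3): δ = 136.31°  ·
  (2,4): δ = 80.73°  ·
  (2,5): δ = 16.65°  ✓
  (3,4): δ = 124.42°  ·
  (3,5): δ = 60.34°  ✓
  (4,5): δ = 115.92°  ·
antipodal pairs: 7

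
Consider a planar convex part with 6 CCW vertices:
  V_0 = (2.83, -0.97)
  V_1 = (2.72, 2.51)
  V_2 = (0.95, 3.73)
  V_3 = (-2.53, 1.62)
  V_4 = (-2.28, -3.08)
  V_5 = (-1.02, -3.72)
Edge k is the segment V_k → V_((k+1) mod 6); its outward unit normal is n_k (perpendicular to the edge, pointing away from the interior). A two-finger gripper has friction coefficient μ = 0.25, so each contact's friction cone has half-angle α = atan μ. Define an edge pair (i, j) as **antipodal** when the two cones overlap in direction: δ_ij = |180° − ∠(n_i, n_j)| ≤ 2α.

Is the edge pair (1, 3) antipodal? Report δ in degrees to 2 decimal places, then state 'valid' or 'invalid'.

α = atan 0.25 = 14.04°;  2α = 28.07°
edge 1: e_1 = (-1.77, +1.22);  n_1 = (+0.5675, +0.8234)
edge 3: e_3 = (+0.25, -4.70);  n_3 = (-0.9986, -0.0531)
∠(n_1, n_3) = 127.62°
δ = |180° − 127.62°| = 52.38°
52.38° > 2α = 28.07°  →  invalid

δ = 52.38°, invalid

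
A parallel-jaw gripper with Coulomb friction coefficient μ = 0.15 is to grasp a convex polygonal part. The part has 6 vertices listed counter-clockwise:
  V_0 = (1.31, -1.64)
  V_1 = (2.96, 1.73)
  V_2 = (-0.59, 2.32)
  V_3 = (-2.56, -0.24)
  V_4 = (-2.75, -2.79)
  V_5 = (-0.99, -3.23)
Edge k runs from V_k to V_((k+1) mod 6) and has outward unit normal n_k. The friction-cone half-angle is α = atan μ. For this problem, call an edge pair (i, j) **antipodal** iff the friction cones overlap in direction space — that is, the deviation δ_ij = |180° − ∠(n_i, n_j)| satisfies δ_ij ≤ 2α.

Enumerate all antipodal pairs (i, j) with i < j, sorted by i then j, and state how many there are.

α = atan 0.15 = 8.53°;  2α = 17.06°
n_0 = (+0.8981, -0.4397)
n_1 = (+0.1639, +0.9865)
n_2 = (-0.7925, +0.6099)
n_3 = (-0.9972, +0.0743)
n_4 = (-0.2425, -0.9701)
n_5 = (+0.5687, -0.8226)
  (0,1): δ = 73.35°  ·
  (0,2): δ = 11.49°  ✓
  (0,3): δ = 21.83°  ·
  (0,4): δ = 102.05°  ·
  (0,5): δ = 150.74°  ·
  (1,2): δ = 118.14°  ·
  (1,3): δ = 84.83°  ·
  (1,4): δ = 4.60°  ✓
  (1,5): δ = 44.09°  ·
  (2,3): δ = 146.68°  ·
  (2,4): δ = 66.46°  ·
  (2,5): δ = 17.76°  ·
  (3,4): δ = 99.78°  ·
  (3,5): δ = 51.08°  ·
  (4,5): δ = 131.31°  ·
antipodal pairs: 2

count = 2; pairs: (0,2), (1,4)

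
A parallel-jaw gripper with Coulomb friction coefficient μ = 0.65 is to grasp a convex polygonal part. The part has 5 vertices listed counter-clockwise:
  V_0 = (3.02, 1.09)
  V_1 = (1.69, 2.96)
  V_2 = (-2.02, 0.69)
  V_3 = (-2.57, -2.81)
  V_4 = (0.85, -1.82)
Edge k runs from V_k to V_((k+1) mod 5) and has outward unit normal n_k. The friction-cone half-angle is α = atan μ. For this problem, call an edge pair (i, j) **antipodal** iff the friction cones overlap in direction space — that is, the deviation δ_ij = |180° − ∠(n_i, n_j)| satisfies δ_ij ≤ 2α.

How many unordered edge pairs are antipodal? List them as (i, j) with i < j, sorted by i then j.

α = atan 0.65 = 33.02°;  2α = 66.05°
n_0 = (+0.8149, +0.5796)
n_1 = (-0.5219, +0.8530)
n_2 = (-0.9879, +0.1552)
n_3 = (+0.2781, -0.9606)
n_4 = (+0.8016, -0.5978)
  (0,1): δ = 93.96°  ·
  (0,2): δ = 44.35°  ✓
  (0,3): δ = 70.72°  ·
  (0,4): δ = 107.87°  ·
  (1,2): δ = 130.39°  ·
  (1,3): δ = 15.32°  ✓
  (1,4): δ = 21.83°  ✓
  (2,3): δ = 64.93°  ✓
  (2,4): δ = 27.78°  ✓
  (3,4): δ = 142.86°  ·
antipodal pairs: 5

count = 5; pairs: (0,2), (1,3), (1,4), (2,3), (2,4)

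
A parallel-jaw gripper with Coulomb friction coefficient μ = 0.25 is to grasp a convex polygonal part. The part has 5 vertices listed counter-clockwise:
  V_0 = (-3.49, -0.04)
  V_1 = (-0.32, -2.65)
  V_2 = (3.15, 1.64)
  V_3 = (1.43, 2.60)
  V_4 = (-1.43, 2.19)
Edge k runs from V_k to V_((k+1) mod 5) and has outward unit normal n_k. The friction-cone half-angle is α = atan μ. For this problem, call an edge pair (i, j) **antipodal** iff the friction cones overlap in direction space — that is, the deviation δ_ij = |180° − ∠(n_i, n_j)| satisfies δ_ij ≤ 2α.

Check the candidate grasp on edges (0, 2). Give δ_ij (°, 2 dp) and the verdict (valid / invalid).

δ = 10.30°, valid

α = atan 0.25 = 14.04°;  2α = 28.07°
edge 0: e_0 = (+3.17, -2.61);  n_0 = (-0.6356, -0.7720)
edge 2: e_2 = (-1.72, +0.96);  n_2 = (+0.4874, +0.8732)
∠(n_0, n_2) = 169.70°
δ = |180° − 169.70°| = 10.30°
10.30° ≤ 2α = 28.07°  →  valid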